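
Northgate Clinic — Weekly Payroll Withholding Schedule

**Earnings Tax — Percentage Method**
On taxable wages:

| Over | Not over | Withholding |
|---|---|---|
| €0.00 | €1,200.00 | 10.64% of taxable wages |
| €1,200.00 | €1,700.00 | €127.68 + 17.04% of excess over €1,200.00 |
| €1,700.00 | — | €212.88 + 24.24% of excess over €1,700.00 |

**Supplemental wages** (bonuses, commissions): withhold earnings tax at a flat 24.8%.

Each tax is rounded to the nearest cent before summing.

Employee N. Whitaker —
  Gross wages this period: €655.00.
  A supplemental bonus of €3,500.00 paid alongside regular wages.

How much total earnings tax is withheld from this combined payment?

Earnings Tax: taxable = €655.00
  10.64% × €655.00 = €69.69
Supplemental (24.8% flat on bonus): 24.8% × €3,500.00 = €868.00
Total earnings tax: €69.69 + €868.00 = €937.69

€937.69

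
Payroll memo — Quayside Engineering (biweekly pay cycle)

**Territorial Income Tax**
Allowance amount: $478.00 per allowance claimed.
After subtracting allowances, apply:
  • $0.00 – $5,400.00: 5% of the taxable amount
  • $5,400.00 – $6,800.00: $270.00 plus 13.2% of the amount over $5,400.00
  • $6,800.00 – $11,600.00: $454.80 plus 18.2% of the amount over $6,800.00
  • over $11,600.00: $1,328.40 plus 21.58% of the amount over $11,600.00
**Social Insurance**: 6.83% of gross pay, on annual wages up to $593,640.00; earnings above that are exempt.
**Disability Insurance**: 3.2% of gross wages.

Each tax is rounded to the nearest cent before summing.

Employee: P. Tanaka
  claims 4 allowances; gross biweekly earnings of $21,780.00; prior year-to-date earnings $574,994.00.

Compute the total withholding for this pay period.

$5,083.11

Territorial Income Tax: taxable = $21,780.00 − 4×$478.00 = $19,868.00
  $1,328.40 + 21.58% × ($19,868.00 − $11,600.00) = $1,328.40 + 21.58% × $8,268.00 = $3,112.63
Social Insurance: cap $593,640.00 − YTD $574,994.00 = $18,646.00 subject; 6.83% × $18,646.00 = $1,273.52
Disability Insurance: 3.2% × $21,780.00 = $696.96
Total: $3,112.63 + $1,273.52 + $696.96 = $5,083.11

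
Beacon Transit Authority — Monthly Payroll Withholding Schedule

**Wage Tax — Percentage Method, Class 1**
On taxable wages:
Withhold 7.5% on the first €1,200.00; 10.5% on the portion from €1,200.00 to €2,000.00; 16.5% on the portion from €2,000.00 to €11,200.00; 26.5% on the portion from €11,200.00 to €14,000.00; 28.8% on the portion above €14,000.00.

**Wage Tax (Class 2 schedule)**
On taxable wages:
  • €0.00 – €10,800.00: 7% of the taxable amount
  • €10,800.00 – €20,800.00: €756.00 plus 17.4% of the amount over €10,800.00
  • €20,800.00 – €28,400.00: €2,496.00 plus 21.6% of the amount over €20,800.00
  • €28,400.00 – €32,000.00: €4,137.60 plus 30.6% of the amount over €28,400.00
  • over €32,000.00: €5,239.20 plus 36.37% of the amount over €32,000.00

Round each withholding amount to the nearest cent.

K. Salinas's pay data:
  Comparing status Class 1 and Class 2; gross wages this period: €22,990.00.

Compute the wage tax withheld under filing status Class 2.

Wage Tax (Class 2): taxable = €22,990.00
  €2,496.00 + 21.6% × (€22,990.00 − €20,800.00) = €2,496.00 + 21.6% × €2,190.00 = €2,969.04

€2,969.04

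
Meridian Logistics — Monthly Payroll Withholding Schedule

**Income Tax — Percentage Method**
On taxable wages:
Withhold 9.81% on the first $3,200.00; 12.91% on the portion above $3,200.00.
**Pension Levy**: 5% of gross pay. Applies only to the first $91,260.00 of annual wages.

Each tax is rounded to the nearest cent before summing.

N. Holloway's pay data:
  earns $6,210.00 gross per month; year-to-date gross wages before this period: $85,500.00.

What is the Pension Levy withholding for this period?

$288.00

Pension Levy: cap $91,260.00 − YTD $85,500.00 = $5,760.00 subject; 5% × $5,760.00 = $288.00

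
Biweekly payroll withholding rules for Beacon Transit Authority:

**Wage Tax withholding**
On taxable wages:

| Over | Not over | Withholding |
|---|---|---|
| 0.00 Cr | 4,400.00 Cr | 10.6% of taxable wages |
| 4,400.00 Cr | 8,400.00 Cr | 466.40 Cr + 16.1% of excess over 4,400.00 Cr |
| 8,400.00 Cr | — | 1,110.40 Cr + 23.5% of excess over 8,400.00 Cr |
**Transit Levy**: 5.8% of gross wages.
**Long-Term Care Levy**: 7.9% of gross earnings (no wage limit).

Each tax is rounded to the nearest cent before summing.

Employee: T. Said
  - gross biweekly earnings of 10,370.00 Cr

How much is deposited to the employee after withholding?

7,375.96 Cr

Wage Tax: taxable = 10,370.00 Cr
  1,110.40 Cr + 23.5% × (10,370.00 Cr − 8,400.00 Cr) = 1,110.40 Cr + 23.5% × 1,970.00 Cr = 1,573.35 Cr
Transit Levy: 5.8% × 10,370.00 Cr = 601.46 Cr
Long-Term Care Levy: 7.9% × 10,370.00 Cr = 819.23 Cr
Total withheld: 1,573.35 Cr + 601.46 Cr + 819.23 Cr = 2,994.04 Cr
Net pay: 10,370.00 Cr − 2,994.04 Cr = 7,375.96 Cr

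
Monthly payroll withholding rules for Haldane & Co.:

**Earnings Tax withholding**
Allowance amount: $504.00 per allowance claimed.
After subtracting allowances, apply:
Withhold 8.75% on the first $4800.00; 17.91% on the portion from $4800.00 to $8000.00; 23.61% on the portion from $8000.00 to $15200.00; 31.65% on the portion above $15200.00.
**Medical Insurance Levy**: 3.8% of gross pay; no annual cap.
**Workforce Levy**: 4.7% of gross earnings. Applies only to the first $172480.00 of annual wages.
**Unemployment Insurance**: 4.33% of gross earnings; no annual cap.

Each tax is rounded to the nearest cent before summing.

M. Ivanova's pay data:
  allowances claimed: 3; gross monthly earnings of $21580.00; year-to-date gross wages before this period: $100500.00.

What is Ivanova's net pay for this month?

Earnings Tax: taxable = $21580.00 − 3×$504.00 = $20068.00
  $2693.04 + 31.65% × ($20068.00 − $15200.00) = $2693.04 + 31.65% × $4868.00 = $4233.76
Medical Insurance Levy: 3.8% × $21580.00 = $820.04
Workforce Levy: 4.7% × $21580.00 = $1014.26
Unemployment Insurance: 4.33% × $21580.00 = $934.41
Total withheld: $4233.76 + $820.04 + $1014.26 + $934.41 = $7002.47
Net pay: $21580.00 − $7002.47 = $14577.53

$14577.53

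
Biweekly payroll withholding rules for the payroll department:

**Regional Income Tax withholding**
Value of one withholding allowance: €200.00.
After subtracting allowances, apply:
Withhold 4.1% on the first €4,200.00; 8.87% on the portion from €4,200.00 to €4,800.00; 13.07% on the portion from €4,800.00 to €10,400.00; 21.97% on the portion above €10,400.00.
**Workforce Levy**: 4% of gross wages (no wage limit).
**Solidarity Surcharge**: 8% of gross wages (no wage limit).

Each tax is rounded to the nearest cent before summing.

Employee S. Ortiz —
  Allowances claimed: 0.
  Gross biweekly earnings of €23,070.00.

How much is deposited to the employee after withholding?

€16,560.66

Regional Income Tax: taxable = €23,070.00
  €957.34 + 21.97% × (€23,070.00 − €10,400.00) = €957.34 + 21.97% × €12,670.00 = €3,740.94
Workforce Levy: 4% × €23,070.00 = €922.80
Solidarity Surcharge: 8% × €23,070.00 = €1,845.60
Total withheld: €3,740.94 + €922.80 + €1,845.60 = €6,509.34
Net pay: €23,070.00 − €6,509.34 = €16,560.66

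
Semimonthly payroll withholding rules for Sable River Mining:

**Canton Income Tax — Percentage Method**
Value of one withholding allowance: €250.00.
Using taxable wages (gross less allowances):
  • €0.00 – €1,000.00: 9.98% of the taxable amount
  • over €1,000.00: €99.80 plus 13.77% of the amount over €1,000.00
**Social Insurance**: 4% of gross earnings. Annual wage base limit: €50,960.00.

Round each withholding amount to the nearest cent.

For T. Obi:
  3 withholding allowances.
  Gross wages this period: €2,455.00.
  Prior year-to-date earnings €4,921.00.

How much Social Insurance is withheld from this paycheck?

Social Insurance: 4% × €2,455.00 = €98.20

€98.20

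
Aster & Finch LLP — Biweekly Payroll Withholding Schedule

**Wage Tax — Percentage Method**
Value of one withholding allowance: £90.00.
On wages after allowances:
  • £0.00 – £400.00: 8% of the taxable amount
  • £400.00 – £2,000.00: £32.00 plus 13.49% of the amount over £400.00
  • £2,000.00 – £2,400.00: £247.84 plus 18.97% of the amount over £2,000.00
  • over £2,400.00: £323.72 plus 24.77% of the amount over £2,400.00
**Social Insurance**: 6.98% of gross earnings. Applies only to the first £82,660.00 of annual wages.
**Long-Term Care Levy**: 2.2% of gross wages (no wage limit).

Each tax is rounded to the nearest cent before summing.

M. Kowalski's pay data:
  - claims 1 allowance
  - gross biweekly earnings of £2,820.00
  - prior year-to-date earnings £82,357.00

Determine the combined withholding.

Wage Tax: taxable = £2,820.00 − 1×£90.00 = £2,730.00
  £323.72 + 24.77% × (£2,730.00 − £2,400.00) = £323.72 + 24.77% × £330.00 = £405.46
Social Insurance: cap £82,660.00 − YTD £82,357.00 = £303.00 subject; 6.98% × £303.00 = £21.15
Long-Term Care Levy: 2.2% × £2,820.00 = £62.04
Total: £405.46 + £21.15 + £62.04 = £488.65

£488.65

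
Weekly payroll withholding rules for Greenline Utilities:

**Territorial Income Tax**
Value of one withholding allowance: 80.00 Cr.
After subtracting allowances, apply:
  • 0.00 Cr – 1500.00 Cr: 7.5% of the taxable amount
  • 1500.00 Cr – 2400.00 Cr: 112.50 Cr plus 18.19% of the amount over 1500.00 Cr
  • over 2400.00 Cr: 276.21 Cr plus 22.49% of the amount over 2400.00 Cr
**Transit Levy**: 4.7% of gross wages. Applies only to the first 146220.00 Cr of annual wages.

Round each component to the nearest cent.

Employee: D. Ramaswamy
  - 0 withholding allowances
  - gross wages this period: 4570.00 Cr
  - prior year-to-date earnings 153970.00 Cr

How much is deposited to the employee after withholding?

3805.76 Cr

Territorial Income Tax: taxable = 4570.00 Cr
  276.21 Cr + 22.49% × (4570.00 Cr − 2400.00 Cr) = 276.21 Cr + 22.49% × 2170.00 Cr = 764.24 Cr
Transit Levy: YTD 153970.00 Cr ≥ cap 146220.00 Cr → 0.00 Cr
Total withheld: 764.24 Cr + 0.00 Cr = 764.24 Cr
Net pay: 4570.00 Cr − 764.24 Cr = 3805.76 Cr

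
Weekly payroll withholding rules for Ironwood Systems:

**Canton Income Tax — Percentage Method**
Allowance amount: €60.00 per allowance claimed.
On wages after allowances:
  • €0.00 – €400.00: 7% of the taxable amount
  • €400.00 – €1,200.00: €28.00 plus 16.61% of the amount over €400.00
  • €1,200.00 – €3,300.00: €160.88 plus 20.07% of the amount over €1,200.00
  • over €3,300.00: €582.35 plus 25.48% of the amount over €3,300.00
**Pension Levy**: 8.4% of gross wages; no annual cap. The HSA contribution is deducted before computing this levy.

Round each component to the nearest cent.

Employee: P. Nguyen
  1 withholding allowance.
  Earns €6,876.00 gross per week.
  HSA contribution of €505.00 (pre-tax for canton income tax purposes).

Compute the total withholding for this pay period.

€1,884.71

Canton Income Tax: taxable = €6,876.00 − €505.00 − 1×€60.00 = €6,311.00
  €582.35 + 25.48% × (€6,311.00 − €3,300.00) = €582.35 + 25.48% × €3,011.00 = €1,349.55
Pension Levy: 8.4% × €6,371.00 = €535.16
Total: €1,349.55 + €535.16 = €1,884.71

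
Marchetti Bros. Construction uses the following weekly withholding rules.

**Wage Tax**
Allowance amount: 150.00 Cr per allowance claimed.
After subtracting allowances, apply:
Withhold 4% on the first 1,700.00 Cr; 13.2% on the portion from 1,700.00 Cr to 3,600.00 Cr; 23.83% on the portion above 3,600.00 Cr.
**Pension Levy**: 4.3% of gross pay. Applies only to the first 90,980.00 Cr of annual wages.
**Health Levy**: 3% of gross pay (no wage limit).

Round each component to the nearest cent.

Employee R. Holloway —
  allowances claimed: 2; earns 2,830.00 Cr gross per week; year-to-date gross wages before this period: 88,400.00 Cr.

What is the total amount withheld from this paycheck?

Wage Tax: taxable = 2,830.00 Cr − 2×150.00 Cr = 2,530.00 Cr
  68.00 Cr + 13.2% × (2,530.00 Cr − 1,700.00 Cr) = 68.00 Cr + 13.2% × 830.00 Cr = 177.56 Cr
Pension Levy: cap 90,980.00 Cr − YTD 88,400.00 Cr = 2,580.00 Cr subject; 4.3% × 2,580.00 Cr = 110.94 Cr
Health Levy: 3% × 2,830.00 Cr = 84.90 Cr
Total: 177.56 Cr + 110.94 Cr + 84.90 Cr = 373.40 Cr

373.40 Cr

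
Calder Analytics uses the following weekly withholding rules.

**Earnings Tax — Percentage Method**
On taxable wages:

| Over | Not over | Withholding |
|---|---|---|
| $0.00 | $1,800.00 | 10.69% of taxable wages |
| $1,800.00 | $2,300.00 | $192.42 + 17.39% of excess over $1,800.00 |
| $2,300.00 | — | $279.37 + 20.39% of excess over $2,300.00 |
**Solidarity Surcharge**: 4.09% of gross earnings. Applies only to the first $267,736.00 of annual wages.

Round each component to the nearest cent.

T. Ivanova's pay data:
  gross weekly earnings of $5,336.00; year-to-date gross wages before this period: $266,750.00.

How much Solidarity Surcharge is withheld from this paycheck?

Solidarity Surcharge: cap $267,736.00 − YTD $266,750.00 = $986.00 subject; 4.09% × $986.00 = $40.33

$40.33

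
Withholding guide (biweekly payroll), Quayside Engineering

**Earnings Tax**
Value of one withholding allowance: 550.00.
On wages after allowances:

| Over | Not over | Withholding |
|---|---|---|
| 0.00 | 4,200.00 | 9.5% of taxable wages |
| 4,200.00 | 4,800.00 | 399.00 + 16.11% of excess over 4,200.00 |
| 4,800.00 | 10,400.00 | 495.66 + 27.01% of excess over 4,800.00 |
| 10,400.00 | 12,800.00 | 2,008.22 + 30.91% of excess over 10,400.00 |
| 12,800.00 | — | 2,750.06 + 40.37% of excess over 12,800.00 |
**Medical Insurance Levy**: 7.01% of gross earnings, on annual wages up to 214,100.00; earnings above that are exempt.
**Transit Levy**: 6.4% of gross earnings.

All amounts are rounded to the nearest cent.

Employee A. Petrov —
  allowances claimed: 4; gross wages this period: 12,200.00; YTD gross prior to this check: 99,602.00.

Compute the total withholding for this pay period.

Earnings Tax: taxable = 12,200.00 − 4×550.00 = 10,000.00
  495.66 + 27.01% × (10,000.00 − 4,800.00) = 495.66 + 27.01% × 5,200.00 = 1,900.18
Medical Insurance Levy: 7.01% × 12,200.00 = 855.22
Transit Levy: 6.4% × 12,200.00 = 780.80
Total: 1,900.18 + 855.22 + 780.80 = 3,536.20

3,536.20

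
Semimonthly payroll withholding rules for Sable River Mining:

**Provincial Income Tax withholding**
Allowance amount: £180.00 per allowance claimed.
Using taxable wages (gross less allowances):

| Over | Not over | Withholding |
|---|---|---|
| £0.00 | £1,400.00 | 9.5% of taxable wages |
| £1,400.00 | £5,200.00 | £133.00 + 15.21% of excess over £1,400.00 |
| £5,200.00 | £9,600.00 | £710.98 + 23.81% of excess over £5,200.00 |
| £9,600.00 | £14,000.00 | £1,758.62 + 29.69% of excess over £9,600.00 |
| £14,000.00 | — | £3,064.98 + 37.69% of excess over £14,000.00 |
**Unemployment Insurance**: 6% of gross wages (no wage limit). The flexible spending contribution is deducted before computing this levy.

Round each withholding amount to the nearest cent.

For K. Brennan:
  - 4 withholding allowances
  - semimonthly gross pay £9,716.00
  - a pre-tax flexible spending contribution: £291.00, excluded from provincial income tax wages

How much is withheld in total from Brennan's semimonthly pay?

£2,111.02

Provincial Income Tax: taxable = £9,716.00 − £291.00 − 4×£180.00 = £8,705.00
  £710.98 + 23.81% × (£8,705.00 − £5,200.00) = £710.98 + 23.81% × £3,505.00 = £1,545.52
Unemployment Insurance: 6% × £9,425.00 = £565.50
Total: £1,545.52 + £565.50 = £2,111.02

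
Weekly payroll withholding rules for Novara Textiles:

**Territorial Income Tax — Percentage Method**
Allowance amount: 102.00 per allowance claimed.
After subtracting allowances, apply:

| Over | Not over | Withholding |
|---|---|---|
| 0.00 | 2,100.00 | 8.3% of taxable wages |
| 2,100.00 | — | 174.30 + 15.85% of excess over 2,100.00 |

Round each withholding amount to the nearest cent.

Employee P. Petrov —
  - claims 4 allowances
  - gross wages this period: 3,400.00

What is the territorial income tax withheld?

Territorial Income Tax: taxable = 3,400.00 − 4×102.00 = 2,992.00
  174.30 + 15.85% × (2,992.00 − 2,100.00) = 174.30 + 15.85% × 892.00 = 315.68

315.68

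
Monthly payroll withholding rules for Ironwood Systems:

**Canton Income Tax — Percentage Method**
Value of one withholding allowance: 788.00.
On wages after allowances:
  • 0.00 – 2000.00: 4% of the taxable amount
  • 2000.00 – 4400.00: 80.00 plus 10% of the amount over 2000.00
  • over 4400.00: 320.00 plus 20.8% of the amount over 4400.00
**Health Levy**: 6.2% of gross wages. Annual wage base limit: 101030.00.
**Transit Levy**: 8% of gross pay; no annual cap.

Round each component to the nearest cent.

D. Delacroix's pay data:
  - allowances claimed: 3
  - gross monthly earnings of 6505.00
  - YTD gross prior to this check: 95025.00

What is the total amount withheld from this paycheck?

1186.81

Canton Income Tax: taxable = 6505.00 − 3×788.00 = 4141.00
  80.00 + 10% × (4141.00 − 2000.00) = 80.00 + 10% × 2141.00 = 294.10
Health Levy: cap 101030.00 − YTD 95025.00 = 6005.00 subject; 6.2% × 6005.00 = 372.31
Transit Levy: 8% × 6505.00 = 520.40
Total: 294.10 + 372.31 + 520.40 = 1186.81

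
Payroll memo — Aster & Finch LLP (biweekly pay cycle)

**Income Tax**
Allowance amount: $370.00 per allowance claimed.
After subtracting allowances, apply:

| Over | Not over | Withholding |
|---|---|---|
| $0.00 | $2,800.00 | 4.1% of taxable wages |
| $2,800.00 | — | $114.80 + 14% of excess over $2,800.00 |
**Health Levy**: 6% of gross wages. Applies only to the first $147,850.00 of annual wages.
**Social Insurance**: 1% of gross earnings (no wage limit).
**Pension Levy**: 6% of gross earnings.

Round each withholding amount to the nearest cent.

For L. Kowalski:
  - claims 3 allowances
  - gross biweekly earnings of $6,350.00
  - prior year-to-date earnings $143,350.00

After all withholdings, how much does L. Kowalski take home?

Income Tax: taxable = $6,350.00 − 3×$370.00 = $5,240.00
  $114.80 + 14% × ($5,240.00 − $2,800.00) = $114.80 + 14% × $2,440.00 = $456.40
Health Levy: cap $147,850.00 − YTD $143,350.00 = $4,500.00 subject; 6% × $4,500.00 = $270.00
Social Insurance: 1% × $6,350.00 = $63.50
Pension Levy: 6% × $6,350.00 = $381.00
Total withheld: $456.40 + $270.00 + $63.50 + $381.00 = $1,170.90
Net pay: $6,350.00 − $1,170.90 = $5,179.10

$5,179.10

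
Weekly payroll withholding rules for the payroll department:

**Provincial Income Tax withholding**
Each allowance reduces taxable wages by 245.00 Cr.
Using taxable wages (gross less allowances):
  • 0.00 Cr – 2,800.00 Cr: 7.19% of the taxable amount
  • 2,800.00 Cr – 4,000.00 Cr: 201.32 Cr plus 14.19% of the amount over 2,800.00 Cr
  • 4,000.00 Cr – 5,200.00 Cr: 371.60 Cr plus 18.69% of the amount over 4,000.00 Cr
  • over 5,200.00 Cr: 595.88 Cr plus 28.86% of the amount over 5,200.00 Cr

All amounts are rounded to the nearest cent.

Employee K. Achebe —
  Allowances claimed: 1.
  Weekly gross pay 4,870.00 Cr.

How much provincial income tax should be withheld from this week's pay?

488.41 Cr

Provincial Income Tax: taxable = 4,870.00 Cr − 1×245.00 Cr = 4,625.00 Cr
  371.60 Cr + 18.69% × (4,625.00 Cr − 4,000.00 Cr) = 371.60 Cr + 18.69% × 625.00 Cr = 488.41 Cr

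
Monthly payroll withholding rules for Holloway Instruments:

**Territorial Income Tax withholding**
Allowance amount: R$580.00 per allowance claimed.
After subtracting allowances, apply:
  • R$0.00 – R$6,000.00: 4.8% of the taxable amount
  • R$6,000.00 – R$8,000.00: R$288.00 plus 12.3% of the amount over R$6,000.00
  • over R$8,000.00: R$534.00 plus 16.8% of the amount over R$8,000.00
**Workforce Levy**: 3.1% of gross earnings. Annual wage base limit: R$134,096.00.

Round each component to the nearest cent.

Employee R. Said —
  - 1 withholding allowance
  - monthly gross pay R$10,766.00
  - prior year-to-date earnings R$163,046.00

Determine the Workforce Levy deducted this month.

Workforce Levy: YTD R$163,046.00 ≥ cap R$134,096.00 → R$0.00

R$0.00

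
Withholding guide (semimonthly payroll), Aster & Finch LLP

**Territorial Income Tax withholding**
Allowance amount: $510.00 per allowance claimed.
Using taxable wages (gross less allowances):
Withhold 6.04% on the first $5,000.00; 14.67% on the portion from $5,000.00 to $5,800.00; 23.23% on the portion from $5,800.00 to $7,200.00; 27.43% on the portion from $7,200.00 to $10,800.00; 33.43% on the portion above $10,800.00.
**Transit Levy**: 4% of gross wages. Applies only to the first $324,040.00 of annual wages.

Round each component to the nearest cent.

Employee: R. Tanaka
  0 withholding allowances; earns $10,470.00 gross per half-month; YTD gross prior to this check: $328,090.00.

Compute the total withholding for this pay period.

Territorial Income Tax: taxable = $10,470.00
  $744.58 + 27.43% × ($10,470.00 − $7,200.00) = $744.58 + 27.43% × $3,270.00 = $1,641.54
Transit Levy: YTD $328,090.00 ≥ cap $324,040.00 → $0.00
Total: $1,641.54 + $0.00 = $1,641.54

$1,641.54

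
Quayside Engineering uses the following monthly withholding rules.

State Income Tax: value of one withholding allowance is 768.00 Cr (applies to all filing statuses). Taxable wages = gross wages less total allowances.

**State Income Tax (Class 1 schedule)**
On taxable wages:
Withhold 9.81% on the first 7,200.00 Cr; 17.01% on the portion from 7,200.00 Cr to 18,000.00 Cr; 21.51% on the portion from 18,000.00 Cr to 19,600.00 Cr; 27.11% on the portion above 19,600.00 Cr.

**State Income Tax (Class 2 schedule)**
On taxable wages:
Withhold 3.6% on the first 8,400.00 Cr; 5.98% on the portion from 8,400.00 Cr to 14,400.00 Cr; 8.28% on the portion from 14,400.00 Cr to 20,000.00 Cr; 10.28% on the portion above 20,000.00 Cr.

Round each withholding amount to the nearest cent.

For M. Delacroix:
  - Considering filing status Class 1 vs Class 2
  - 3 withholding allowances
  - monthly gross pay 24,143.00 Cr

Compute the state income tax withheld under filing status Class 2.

1,313.93 Cr

State Income Tax (Class 2): taxable = 24,143.00 Cr − 3×768.00 Cr = 21,839.00 Cr
  1,124.88 Cr + 10.28% × (21,839.00 Cr − 20,000.00 Cr) = 1,124.88 Cr + 10.28% × 1,839.00 Cr = 1,313.93 Cr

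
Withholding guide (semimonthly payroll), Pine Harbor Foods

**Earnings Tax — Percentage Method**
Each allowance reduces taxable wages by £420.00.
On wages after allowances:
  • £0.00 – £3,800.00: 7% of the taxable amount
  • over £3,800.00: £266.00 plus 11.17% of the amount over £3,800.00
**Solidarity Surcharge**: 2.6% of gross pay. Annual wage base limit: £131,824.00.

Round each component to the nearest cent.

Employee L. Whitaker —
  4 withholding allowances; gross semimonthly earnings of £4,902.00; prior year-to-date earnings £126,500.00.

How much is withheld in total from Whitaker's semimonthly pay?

Earnings Tax: taxable = £4,902.00 − 4×£420.00 = £3,222.00
  7% × £3,222.00 = £225.54
Solidarity Surcharge: 2.6% × £4,902.00 = £127.45
Total: £225.54 + £127.45 = £352.99

£352.99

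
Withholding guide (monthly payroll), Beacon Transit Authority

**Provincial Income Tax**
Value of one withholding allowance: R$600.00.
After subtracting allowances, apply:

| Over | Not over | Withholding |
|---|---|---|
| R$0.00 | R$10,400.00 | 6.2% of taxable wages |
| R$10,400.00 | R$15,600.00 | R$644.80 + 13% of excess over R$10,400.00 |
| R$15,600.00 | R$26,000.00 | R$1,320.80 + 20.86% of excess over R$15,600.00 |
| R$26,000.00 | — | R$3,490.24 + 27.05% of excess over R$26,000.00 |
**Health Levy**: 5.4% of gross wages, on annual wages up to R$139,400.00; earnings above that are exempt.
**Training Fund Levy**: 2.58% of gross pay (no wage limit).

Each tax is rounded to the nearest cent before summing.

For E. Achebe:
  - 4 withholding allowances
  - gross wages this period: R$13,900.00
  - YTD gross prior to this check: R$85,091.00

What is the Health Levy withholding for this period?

Health Levy: 5.4% × R$13,900.00 = R$750.60

R$750.60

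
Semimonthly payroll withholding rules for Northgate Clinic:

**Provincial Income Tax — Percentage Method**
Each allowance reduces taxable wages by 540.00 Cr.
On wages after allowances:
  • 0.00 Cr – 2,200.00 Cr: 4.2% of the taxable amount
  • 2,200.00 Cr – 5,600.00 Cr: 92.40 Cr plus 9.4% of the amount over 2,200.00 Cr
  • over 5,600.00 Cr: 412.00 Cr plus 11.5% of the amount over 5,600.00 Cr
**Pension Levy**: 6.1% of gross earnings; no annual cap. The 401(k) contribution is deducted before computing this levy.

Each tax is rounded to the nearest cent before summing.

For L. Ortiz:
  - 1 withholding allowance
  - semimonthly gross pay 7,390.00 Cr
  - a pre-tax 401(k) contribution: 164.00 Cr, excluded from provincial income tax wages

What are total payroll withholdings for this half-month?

Provincial Income Tax: taxable = 7,390.00 Cr − 164.00 Cr − 1×540.00 Cr = 6,686.00 Cr
  412.00 Cr + 11.5% × (6,686.00 Cr − 5,600.00 Cr) = 412.00 Cr + 11.5% × 1,086.00 Cr = 536.89 Cr
Pension Levy: 6.1% × 7,226.00 Cr = 440.79 Cr
Total: 536.89 Cr + 440.79 Cr = 977.68 Cr

977.68 Cr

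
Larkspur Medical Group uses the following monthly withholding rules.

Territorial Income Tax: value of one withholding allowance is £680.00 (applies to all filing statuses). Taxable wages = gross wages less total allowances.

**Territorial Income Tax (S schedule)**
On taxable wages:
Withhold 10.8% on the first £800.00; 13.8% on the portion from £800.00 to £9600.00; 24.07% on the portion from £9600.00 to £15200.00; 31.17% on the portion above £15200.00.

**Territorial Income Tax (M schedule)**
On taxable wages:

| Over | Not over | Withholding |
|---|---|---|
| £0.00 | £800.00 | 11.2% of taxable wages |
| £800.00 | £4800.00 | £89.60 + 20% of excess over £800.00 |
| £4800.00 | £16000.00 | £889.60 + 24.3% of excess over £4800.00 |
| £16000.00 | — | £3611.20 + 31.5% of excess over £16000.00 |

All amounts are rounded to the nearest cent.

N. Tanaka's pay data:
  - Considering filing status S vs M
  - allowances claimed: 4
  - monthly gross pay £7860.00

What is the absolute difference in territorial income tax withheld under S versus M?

£286.90

Territorial Income Tax (S): taxable = £7860.00 − 4×£680.00 = £5140.00
  £86.40 + 13.8% × (£5140.00 − £800.00) = £86.40 + 13.8% × £4340.00 = £685.32
Territorial Income Tax (M): taxable = £7860.00 − 4×£680.00 = £5140.00
  £889.60 + 24.3% × (£5140.00 − £4800.00) = £889.60 + 24.3% × £340.00 = £972.22
Difference: |£685.32 − £972.22| = £286.90 (higher under M)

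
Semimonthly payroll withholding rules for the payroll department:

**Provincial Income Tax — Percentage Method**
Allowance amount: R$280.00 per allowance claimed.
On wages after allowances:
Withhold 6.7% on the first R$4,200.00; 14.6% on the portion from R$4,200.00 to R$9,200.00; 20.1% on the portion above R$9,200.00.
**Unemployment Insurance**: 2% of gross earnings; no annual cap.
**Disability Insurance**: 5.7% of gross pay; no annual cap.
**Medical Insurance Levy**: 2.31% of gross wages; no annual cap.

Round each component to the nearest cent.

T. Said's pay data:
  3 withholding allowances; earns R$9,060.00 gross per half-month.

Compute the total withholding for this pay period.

Provincial Income Tax: taxable = R$9,060.00 − 3×R$280.00 = R$8,220.00
  R$281.40 + 14.6% × (R$8,220.00 − R$4,200.00) = R$281.40 + 14.6% × R$4,020.00 = R$868.32
Unemployment Insurance: 2% × R$9,060.00 = R$181.20
Disability Insurance: 5.7% × R$9,060.00 = R$516.42
Medical Insurance Levy: 2.31% × R$9,060.00 = R$209.29
Total: R$868.32 + R$181.20 + R$516.42 + R$209.29 = R$1,775.23

R$1,775.23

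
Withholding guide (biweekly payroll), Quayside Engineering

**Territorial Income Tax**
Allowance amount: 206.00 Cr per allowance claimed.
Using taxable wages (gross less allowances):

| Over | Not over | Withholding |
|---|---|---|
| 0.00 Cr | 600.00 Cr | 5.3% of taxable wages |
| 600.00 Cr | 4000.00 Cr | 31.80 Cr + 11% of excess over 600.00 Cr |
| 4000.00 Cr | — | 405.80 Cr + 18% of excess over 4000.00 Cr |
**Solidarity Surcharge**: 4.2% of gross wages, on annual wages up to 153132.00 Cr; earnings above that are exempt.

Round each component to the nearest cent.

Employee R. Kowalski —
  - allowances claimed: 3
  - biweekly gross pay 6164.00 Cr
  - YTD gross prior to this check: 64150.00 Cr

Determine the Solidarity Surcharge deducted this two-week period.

258.89 Cr

Solidarity Surcharge: 4.2% × 6164.00 Cr = 258.89 Cr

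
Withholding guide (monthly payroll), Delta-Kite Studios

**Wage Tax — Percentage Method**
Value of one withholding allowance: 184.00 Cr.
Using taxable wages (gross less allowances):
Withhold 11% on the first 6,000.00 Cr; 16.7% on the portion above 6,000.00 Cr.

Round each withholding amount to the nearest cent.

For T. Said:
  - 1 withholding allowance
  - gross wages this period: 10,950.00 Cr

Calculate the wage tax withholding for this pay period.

Wage Tax: taxable = 10,950.00 Cr − 1×184.00 Cr = 10,766.00 Cr
  660.00 Cr + 16.7% × (10,766.00 Cr − 6,000.00 Cr) = 660.00 Cr + 16.7% × 4,766.00 Cr = 1,455.92 Cr

1,455.92 Cr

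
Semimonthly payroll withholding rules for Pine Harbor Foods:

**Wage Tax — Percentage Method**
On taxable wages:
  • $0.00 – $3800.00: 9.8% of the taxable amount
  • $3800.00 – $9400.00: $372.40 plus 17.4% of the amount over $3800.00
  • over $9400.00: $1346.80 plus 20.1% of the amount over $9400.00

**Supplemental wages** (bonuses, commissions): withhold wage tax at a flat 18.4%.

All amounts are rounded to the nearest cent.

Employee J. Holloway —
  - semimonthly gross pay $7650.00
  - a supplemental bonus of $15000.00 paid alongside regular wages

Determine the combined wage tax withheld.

$3802.30

Wage Tax: taxable = $7650.00
  $372.40 + 17.4% × ($7650.00 − $3800.00) = $372.40 + 17.4% × $3850.00 = $1042.30
Supplemental (18.4% flat on bonus): 18.4% × $15000.00 = $2760.00
Total wage tax: $1042.30 + $2760.00 = $3802.30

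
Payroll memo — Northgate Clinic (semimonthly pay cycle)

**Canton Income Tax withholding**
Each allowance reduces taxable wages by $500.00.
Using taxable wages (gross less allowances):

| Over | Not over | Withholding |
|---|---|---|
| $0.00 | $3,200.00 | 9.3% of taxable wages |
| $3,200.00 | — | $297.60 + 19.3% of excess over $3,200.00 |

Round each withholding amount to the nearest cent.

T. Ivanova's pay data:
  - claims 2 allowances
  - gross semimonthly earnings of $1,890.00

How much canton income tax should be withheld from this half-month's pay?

Canton Income Tax: taxable = $1,890.00 − 2×$500.00 = $890.00
  9.3% × $890.00 = $82.77

$82.77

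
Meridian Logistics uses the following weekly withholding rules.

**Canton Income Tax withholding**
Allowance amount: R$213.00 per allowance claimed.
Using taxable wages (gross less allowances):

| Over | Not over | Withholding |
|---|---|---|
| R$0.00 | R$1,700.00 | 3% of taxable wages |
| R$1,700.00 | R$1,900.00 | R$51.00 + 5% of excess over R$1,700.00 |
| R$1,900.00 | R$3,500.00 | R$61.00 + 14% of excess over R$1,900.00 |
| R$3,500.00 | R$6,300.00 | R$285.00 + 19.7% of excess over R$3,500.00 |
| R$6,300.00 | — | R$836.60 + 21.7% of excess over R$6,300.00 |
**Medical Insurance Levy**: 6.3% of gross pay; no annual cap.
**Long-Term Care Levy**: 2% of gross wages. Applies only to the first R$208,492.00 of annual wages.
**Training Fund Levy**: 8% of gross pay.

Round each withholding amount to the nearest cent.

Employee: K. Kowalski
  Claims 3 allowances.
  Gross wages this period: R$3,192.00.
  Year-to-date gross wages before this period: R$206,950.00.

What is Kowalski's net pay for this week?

Canton Income Tax: taxable = R$3,192.00 − 3×R$213.00 = R$2,553.00
  R$61.00 + 14% × (R$2,553.00 − R$1,900.00) = R$61.00 + 14% × R$653.00 = R$152.42
Medical Insurance Levy: 6.3% × R$3,192.00 = R$201.10
Long-Term Care Levy: cap R$208,492.00 − YTD R$206,950.00 = R$1,542.00 subject; 2% × R$1,542.00 = R$30.84
Training Fund Levy: 8% × R$3,192.00 = R$255.36
Total withheld: R$152.42 + R$201.10 + R$30.84 + R$255.36 = R$639.72
Net pay: R$3,192.00 − R$639.72 = R$2,552.28

R$2,552.28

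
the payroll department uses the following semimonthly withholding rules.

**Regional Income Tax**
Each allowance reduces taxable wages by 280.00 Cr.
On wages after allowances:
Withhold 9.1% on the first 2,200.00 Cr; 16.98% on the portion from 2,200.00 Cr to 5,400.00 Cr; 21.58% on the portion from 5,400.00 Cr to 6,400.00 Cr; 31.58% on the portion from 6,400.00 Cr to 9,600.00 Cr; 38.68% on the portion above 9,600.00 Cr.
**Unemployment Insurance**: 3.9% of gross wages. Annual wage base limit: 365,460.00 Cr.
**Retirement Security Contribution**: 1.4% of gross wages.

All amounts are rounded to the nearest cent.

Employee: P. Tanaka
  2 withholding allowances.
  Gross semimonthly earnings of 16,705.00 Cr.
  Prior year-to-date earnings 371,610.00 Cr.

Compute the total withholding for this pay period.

4,735.40 Cr

Regional Income Tax: taxable = 16,705.00 Cr − 2×280.00 Cr = 16,145.00 Cr
  1,969.92 Cr + 38.68% × (16,145.00 Cr − 9,600.00 Cr) = 1,969.92 Cr + 38.68% × 6,545.00 Cr = 4,501.53 Cr
Unemployment Insurance: YTD 371,610.00 Cr ≥ cap 365,460.00 Cr → 0.00 Cr
Retirement Security Contribution: 1.4% × 16,705.00 Cr = 233.87 Cr
Total: 4,501.53 Cr + 0.00 Cr + 233.87 Cr = 4,735.40 Cr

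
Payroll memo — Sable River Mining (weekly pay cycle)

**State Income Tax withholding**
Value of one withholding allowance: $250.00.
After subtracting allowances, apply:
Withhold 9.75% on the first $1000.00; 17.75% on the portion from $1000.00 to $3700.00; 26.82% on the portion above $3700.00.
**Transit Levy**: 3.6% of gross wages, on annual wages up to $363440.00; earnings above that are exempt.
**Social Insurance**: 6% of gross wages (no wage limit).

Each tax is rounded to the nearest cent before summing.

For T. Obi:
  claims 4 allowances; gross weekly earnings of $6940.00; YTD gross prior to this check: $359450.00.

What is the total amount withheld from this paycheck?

State Income Tax: taxable = $6940.00 − 4×$250.00 = $5940.00
  $576.75 + 26.82% × ($5940.00 − $3700.00) = $576.75 + 26.82% × $2240.00 = $1177.52
Transit Levy: cap $363440.00 − YTD $359450.00 = $3990.00 subject; 3.6% × $3990.00 = $143.64
Social Insurance: 6% × $6940.00 = $416.40
Total: $1177.52 + $143.64 + $416.40 = $1737.56

$1737.56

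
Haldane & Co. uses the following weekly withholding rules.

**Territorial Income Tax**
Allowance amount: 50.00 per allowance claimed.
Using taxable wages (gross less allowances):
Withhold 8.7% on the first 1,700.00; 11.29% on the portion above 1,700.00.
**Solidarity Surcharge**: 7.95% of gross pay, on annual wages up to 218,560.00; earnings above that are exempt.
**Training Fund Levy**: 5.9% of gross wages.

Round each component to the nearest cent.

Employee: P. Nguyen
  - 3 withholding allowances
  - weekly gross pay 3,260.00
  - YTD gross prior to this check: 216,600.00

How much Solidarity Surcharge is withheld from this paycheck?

Solidarity Surcharge: cap 218,560.00 − YTD 216,600.00 = 1,960.00 subject; 7.95% × 1,960.00 = 155.82

155.82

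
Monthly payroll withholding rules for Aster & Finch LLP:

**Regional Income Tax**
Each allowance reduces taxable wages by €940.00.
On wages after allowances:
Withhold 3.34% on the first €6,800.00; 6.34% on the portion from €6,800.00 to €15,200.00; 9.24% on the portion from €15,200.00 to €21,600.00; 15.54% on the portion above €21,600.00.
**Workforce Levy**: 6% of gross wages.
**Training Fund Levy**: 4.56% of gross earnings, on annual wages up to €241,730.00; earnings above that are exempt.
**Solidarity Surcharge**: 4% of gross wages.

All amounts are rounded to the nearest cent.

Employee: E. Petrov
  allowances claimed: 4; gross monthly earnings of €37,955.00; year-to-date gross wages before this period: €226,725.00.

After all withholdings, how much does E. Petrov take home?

Regional Income Tax: taxable = €37,955.00 − 4×€940.00 = €34,195.00
  €1,351.04 + 15.54% × (€34,195.00 − €21,600.00) = €1,351.04 + 15.54% × €12,595.00 = €3,308.30
Workforce Levy: 6% × €37,955.00 = €2,277.30
Training Fund Levy: cap €241,730.00 − YTD €226,725.00 = €15,005.00 subject; 4.56% × €15,005.00 = €684.23
Solidarity Surcharge: 4% × €37,955.00 = €1,518.20
Total withheld: €3,308.30 + €2,277.30 + €684.23 + €1,518.20 = €7,788.03
Net pay: €37,955.00 − €7,788.03 = €30,166.97

€30,166.97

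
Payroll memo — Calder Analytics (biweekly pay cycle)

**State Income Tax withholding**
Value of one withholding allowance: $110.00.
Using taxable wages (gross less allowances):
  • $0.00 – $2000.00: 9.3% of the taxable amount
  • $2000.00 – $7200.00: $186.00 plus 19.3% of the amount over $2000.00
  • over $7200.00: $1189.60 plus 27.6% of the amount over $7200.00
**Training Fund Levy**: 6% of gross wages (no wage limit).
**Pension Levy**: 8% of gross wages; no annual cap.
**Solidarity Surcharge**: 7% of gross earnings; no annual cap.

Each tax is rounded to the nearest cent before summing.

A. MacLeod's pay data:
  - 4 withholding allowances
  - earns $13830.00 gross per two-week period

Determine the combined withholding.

State Income Tax: taxable = $13830.00 − 4×$110.00 = $13390.00
  $1189.60 + 27.6% × ($13390.00 − $7200.00) = $1189.60 + 27.6% × $6190.00 = $2898.04
Training Fund Levy: 6% × $13830.00 = $829.80
Pension Levy: 8% × $13830.00 = $1106.40
Solidarity Surcharge: 7% × $13830.00 = $968.10
Total: $2898.04 + $829.80 + $1106.40 + $968.10 = $5802.34

$5802.34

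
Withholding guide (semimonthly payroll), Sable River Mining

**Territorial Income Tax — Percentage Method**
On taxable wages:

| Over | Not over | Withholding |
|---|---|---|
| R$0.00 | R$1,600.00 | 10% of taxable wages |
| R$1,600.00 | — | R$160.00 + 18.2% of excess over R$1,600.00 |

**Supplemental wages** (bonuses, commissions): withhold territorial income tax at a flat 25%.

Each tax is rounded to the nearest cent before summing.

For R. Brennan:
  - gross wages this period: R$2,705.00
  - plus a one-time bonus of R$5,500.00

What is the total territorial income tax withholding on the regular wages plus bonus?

R$1,736.11

Territorial Income Tax: taxable = R$2,705.00
  R$160.00 + 18.2% × (R$2,705.00 − R$1,600.00) = R$160.00 + 18.2% × R$1,105.00 = R$361.11
Supplemental (25% flat on bonus): 25% × R$5,500.00 = R$1,375.00
Total territorial income tax: R$361.11 + R$1,375.00 = R$1,736.11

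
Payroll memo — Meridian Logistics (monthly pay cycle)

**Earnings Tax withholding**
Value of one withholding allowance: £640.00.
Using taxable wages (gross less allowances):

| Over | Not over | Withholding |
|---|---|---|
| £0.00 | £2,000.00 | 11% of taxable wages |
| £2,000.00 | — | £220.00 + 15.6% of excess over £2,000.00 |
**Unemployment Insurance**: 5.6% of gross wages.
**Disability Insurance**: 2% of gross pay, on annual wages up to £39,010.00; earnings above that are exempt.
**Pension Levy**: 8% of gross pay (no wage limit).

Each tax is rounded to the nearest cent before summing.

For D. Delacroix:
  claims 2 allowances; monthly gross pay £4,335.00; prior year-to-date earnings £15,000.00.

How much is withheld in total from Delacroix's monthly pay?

£1,060.84

Earnings Tax: taxable = £4,335.00 − 2×£640.00 = £3,055.00
  £220.00 + 15.6% × (£3,055.00 − £2,000.00) = £220.00 + 15.6% × £1,055.00 = £384.58
Unemployment Insurance: 5.6% × £4,335.00 = £242.76
Disability Insurance: 2% × £4,335.00 = £86.70
Pension Levy: 8% × £4,335.00 = £346.80
Total: £384.58 + £242.76 + £86.70 + £346.80 = £1,060.84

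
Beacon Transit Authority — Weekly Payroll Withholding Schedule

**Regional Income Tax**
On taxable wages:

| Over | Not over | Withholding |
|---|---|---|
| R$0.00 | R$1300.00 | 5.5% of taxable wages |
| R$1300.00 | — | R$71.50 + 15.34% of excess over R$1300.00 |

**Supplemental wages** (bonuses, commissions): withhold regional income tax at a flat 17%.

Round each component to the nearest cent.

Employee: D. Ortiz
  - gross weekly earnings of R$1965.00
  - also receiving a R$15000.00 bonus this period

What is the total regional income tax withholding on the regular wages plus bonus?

R$2723.51

Regional Income Tax: taxable = R$1965.00
  R$71.50 + 15.34% × (R$1965.00 − R$1300.00) = R$71.50 + 15.34% × R$665.00 = R$173.51
Supplemental (17% flat on bonus): 17% × R$15000.00 = R$2550.00
Total regional income tax: R$173.51 + R$2550.00 = R$2723.51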